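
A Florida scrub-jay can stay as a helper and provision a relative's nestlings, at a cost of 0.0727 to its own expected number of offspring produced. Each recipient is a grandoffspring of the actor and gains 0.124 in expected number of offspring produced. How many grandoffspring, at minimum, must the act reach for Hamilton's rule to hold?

r to a grandoffspring = 0.25 (two parent–offspring links: r = (1/2)^2 = 1/4).
Hamilton's rule: n·r·B > C  ⇒  n > C/(r·B) = 0.0727/(0.25·0.124) = 2.345.
The smallest integer exceeding 2.345 is 3.

3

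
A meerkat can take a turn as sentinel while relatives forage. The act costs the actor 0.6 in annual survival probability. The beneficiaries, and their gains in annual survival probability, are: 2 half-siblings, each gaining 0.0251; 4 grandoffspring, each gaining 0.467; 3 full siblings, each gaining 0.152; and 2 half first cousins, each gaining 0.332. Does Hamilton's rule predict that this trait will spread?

Yes

Hamilton's rule: the trait is favored when the sum of r·B over every recipient exceeds the actor's cost C.
r to a half-sibling = 0.25 (half-sibs share one parent — one path of length 2: r = (1/2)^2 = 1/4).
r to a grandoffspring = 1/4 (two parent–offspring links: r = (1/2)^2 = 1/4).
r to a full sibling = 0.5 (full sibs share both parents — two paths of length 2: r = 2·(1/2)^2 = 1/2).
r to a half first cousin = 1/16 (half first cousins share one grandparent — one path of length 4: r = (1/2)^4 = 1/16).
Summing one r·B term per recipient: 2·0.25·0.0251 + 4·0.25·0.467 + 3·0.5·0.152 + 2·0.0625·0.332 = 0.74905.
0.74905 > 0.6: the indirect benefit exceeds the cost.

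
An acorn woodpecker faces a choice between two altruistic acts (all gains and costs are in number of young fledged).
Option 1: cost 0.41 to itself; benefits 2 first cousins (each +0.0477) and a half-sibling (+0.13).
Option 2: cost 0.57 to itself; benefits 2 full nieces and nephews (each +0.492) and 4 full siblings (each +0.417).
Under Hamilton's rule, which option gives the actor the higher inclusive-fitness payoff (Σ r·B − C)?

Option 1: r to a first cousin = 0.125.
Option 1: r to a half-sibling = 0.25.
Option 1: Σ r·B − C = (2·0.125·0.0477 + 1·0.25·0.13) − 0.41 = -0.365575.
Option 2: r to a full niece or nephew = 0.25.
Option 2: r to a full sibling = 0.5.
Option 2: Σ r·B − C = (2·0.25·0.492 + 4·0.5·0.417) − 0.57 = 0.51.
Option 2 has the higher net inclusive-fitness payoff.

Option 2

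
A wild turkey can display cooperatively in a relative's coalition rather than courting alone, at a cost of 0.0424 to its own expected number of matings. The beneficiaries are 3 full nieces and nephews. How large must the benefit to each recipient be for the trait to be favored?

0.0565

r to a full niece or nephew = 0.25 (full aunt/uncle↔niece/nephew: two paths of length 3 through the shared grandparent pair: r = 2·(1/2)^3 = 1/4).
Hamilton's rule with n recipients of equal r: n·r·B > C, so B > C/(n·r) = 0.0424/(3·0.25) = 0.0565.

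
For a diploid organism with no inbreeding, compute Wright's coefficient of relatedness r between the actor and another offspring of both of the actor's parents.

0.5

Each parent–offspring link contributes a factor of 1/2, and independent paths through distinct common ancestors add.
Full sibs share both parents — two paths of length 2: r = 2·(1/2)^2 = 1/2.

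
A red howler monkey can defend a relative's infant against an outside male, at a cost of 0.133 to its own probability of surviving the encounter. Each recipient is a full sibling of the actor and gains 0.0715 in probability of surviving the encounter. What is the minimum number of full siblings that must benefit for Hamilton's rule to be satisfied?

r to a full sibling = 1/2 (full sibs share both parents — two paths of length 2: r = 2·(1/2)^2 = 1/2).
Hamilton's rule: n·r·B > C  ⇒  n > C/(r·B) = 0.133/(0.5·0.0715) = 3.72.
The smallest integer exceeding 3.72 is 4.

4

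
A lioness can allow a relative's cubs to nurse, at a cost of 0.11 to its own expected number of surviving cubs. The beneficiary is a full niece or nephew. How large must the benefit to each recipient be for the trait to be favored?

0.44

r to a full niece or nephew = 0.25 (full aunt/uncle↔niece/nephew: two paths of length 3 through the shared grandparent pair: r = 2·(1/2)^3 = 1/4).
Hamilton's rule with n recipients of equal r: n·r·B > C, so B > C/(n·r) = 0.11/(1·0.25) = 0.44.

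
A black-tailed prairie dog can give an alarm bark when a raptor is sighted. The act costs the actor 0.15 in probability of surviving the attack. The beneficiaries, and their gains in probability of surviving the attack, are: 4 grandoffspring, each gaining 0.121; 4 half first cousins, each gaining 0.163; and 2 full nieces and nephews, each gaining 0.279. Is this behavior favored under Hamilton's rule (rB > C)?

Hamilton's rule: the trait is favored when the sum of r·B over every recipient exceeds the actor's cost C.
r to a grandoffspring = 0.25 (two parent–offspring links: r = (1/2)^2 = 1/4).
r to a half first cousin = 1/16 (half first cousins share one grandparent — one path of length 4: r = (1/2)^4 = 1/16).
r to a full niece or nephew = 1/4 (full aunt/uncle↔niece/nephew: two paths of length 3 through the shared grandparent pair: r = 2·(1/2)^3 = 1/4).
Summing one r·B term per recipient: 4·0.25·0.121 + 4·0.0625·0.163 + 2·0.25·0.279 = 0.30125.
0.30125 > 0.15: the indirect benefit exceeds the cost.

Yes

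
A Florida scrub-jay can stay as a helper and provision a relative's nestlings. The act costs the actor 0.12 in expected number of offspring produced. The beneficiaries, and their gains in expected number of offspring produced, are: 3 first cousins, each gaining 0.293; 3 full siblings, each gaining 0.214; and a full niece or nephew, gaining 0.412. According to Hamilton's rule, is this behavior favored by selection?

Hamilton's rule: the trait is favored when the sum of r·B over every recipient exceeds the actor's cost C.
r to a first cousin = 0.125 (first cousins share one grandparent pair — two paths of length 4: r = 2·(1/2)^4 = 1/8).
r to a full sibling = 0.5 (full sibs share both parents — two paths of length 2: r = 2·(1/2)^2 = 1/2).
r to a full niece or nephew = 1/4 (full aunt/uncle↔niece/nephew: two paths of length 3 through the shared grandparent pair: r = 2·(1/2)^3 = 1/4).
Summing one r·B term per recipient: 3·0.125·0.293 + 3·0.5·0.214 + 1·0.25·0.412 = 0.533875.
0.533875 > 0.12: the indirect benefit exceeds the cost.

Yes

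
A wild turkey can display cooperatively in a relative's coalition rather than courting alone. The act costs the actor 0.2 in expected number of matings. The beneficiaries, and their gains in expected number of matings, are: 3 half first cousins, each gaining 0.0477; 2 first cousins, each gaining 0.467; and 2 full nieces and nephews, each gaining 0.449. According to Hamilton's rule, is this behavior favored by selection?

Yes

Hamilton's rule: the trait is favored when the sum of r·B over every recipient exceeds the actor's cost C.
r to a half first cousin = 0.0625 (half first cousins share one grandparent — one path of length 4: r = (1/2)^4 = 1/16).
r to a first cousin = 1/8 (first cousins share one grandparent pair — two paths of length 4: r = 2·(1/2)^4 = 1/8).
r to a full niece or nephew = 0.25 (full aunt/uncle↔niece/nephew: two paths of length 3 through the shared grandparent pair: r = 2·(1/2)^3 = 1/4).
Summing one r·B term per recipient: 3·0.0625·0.0477 + 2·0.125·0.467 + 2·0.25·0.449 = 0.35019375.
0.35019375 > 0.2: the indirect benefit exceeds the cost.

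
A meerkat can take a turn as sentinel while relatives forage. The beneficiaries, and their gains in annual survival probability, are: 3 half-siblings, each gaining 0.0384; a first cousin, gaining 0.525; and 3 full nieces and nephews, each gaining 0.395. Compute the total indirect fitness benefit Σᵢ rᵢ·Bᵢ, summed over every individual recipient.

0.390675

r to a half-sibling = 1/4 (half-sibs share one parent — one path of length 2: r = (1/2)^2 = 1/4).
r to a first cousin = 0.125 (first cousins share one grandparent pair — two paths of length 4: r = 2·(1/2)^4 = 1/8).
r to a full niece or nephew = 1/4 (full aunt/uncle↔niece/nephew: two paths of length 3 through the shared grandparent pair: r = 2·(1/2)^3 = 1/4).
Summing one r·B term per recipient: 3·0.25·0.0384 + 1·0.125·0.525 + 3·0.25·0.395 = 0.390675.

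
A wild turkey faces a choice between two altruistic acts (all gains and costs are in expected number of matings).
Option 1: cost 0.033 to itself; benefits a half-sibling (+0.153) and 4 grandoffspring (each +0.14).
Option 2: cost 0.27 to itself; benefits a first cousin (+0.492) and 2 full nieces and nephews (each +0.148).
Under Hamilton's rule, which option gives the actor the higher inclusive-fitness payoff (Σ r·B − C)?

Option 1

Option 1: r to a half-sibling = 0.25.
Option 1: r to a grandoffspring = 0.25.
Option 1: Σ r·B − C = (1·0.25·0.153 + 4·0.25·0.14) − 0.033 = 0.14525.
Option 2: r to a first cousin = 0.125.
Option 2: r to a full niece or nephew = 0.25.
Option 2: Σ r·B − C = (1·0.125·0.492 + 2·0.25·0.148) − 0.27 = -0.1345.
Option 1 has the higher net inclusive-fitness payoff.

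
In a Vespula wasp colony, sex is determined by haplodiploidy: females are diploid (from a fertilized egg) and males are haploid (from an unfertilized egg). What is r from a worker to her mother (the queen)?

One meiotic link between diploid queen and diploid daughter: r = 1/2.

0.5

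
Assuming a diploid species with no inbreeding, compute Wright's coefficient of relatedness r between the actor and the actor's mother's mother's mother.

0.125

Each parent–offspring link contributes a factor of 1/2, and independent paths through distinct common ancestors add.
Three parent–offspring links: r = (1/2)^3 = 1/8.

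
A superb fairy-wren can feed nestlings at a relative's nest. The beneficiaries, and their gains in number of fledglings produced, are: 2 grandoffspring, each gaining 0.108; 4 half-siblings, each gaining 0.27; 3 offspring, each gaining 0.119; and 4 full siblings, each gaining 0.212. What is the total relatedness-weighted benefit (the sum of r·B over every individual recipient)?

0.9265

r to a grandoffspring = 0.25 (two parent–offspring links: r = (1/2)^2 = 1/4).
r to a half-sibling = 0.25 (half-sibs share one parent — one path of length 2: r = (1/2)^2 = 1/4).
r to an offspring = 1/2 (one parent–offspring link: r = (1/2)^1 = 1/2).
r to a full sibling = 0.5 (full sibs share both parents — two paths of length 2: r = 2·(1/2)^2 = 1/2).
Summing one r·B term per recipient: 2·0.25·0.108 + 4·0.25·0.27 + 3·0.5·0.119 + 4·0.5·0.212 = 0.9265.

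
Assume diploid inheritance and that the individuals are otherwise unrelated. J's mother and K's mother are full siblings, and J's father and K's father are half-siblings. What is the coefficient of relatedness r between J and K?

Wright's path rule: contributions from independent ancestry routes add.
J and K are related in two ways: first cousins through their mothers (r = 1/8) and half first cousins through their fathers (r = 1/16).
r = 1/8 + 1/16 = 3/16 = 0.1875.

0.1875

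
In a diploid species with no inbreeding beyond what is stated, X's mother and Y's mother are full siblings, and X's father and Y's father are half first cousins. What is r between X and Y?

0.140625

With two independent routes of shared ancestry, r is the sum of the two contributions.
X and Y are related in two ways: first cousins through their mothers (r = 1/8) and half second cousins through their fathers (r = 1/64).
r = 1/8 + 1/64 = 9/64 = 0.140625.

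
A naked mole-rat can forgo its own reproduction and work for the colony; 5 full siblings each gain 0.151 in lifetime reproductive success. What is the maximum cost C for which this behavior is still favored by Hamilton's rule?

0.3775

r to a full sibling = 0.5 (full sibs share both parents — two paths of length 2: r = 2·(1/2)^2 = 1/2).
Hamilton's rule: n·r·B > C, so the trait is favored while C < n·r·B = 5·0.5·0.151 = 0.3775.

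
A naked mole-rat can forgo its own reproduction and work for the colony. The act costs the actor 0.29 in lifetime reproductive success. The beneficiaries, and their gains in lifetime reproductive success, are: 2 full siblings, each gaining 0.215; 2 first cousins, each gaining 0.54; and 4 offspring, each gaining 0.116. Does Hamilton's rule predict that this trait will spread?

Hamilton's rule: the trait is favored when the sum of r·B over every recipient exceeds the actor's cost C.
r to a full sibling = 0.5 (full sibs share both parents — two paths of length 2: r = 2·(1/2)^2 = 1/2).
r to a first cousin = 0.125 (first cousins share one grandparent pair — two paths of length 4: r = 2·(1/2)^4 = 1/8).
r to an offspring = 0.5 (one parent–offspring link: r = (1/2)^1 = 1/2).
Summing one r·B term per recipient: 2·0.5·0.215 + 2·0.125·0.54 + 4·0.5·0.116 = 0.582.
0.582 > 0.29: the indirect benefit exceeds the cost.

Yes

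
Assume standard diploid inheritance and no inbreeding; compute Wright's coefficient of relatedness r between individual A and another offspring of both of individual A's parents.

0.5

Each parent–offspring link contributes a factor of 1/2, and independent paths through distinct common ancestors add.
Full sibs share both parents — two paths of length 2: r = 2·(1/2)^2 = 1/2.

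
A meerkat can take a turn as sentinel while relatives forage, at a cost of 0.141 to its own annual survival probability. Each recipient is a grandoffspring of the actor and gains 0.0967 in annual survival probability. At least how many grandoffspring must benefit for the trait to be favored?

r to a grandoffspring = 1/4 (two parent–offspring links: r = (1/2)^2 = 1/4).
Hamilton's rule: n·r·B > C  ⇒  n > C/(r·B) = 0.141/(0.25·0.0967) = 5.832.
The smallest integer exceeding 5.832 is 6.

6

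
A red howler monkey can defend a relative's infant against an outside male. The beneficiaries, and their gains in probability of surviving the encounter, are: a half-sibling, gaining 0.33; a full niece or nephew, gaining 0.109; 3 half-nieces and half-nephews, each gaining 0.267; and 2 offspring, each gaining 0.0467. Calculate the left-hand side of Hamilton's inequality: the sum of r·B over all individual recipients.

0.256575

r to a half-sibling = 0.25 (half-sibs share one parent — one path of length 2: r = (1/2)^2 = 1/4).
r to a full niece or nephew = 1/4 (full aunt/uncle↔niece/nephew: two paths of length 3 through the shared grandparent pair: r = 2·(1/2)^3 = 1/4).
r to a half-niece or half-nephew = 1/8 (half-aunt/uncle↔niece/nephew: one path of length 3: r = (1/2)^3 = 1/8).
r to an offspring = 0.5 (one parent–offspring link: r = (1/2)^1 = 1/2).
Summing one r·B term per recipient: 1·0.25·0.33 + 1·0.25·0.109 + 3·0.125·0.267 + 2·0.5·0.0467 = 0.256575.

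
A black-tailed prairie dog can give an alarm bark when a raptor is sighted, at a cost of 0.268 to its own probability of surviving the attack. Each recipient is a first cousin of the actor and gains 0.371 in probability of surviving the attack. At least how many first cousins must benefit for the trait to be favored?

r to a first cousin = 0.125 (first cousins share one grandparent pair — two paths of length 4: r = 2·(1/2)^4 = 1/8).
Hamilton's rule: n·r·B > C  ⇒  n > C/(r·B) = 0.268/(0.125·0.371) = 5.779.
The smallest integer exceeding 5.779 is 6.

6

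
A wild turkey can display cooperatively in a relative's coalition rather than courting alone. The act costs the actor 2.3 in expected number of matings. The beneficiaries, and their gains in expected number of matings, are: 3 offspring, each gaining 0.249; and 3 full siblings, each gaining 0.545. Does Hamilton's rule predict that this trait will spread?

Hamilton's rule: the trait is favored when the sum of r·B over every recipient exceeds the actor's cost C.
r to an offspring = 0.5 (one parent–offspring link: r = (1/2)^1 = 1/2).
r to a full sibling = 0.5 (full sibs share both parents — two paths of length 2: r = 2·(1/2)^2 = 1/2).
Summing one r·B term per recipient: 3·0.5·0.249 + 3·0.5·0.545 = 1.191.
1.191 < 2.3: the indirect benefit is less than the cost.

No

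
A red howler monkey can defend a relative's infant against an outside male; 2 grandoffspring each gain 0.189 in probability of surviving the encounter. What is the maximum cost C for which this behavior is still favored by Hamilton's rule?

0.0945

r to a grandoffspring = 1/4 (two parent–offspring links: r = (1/2)^2 = 1/4).
Hamilton's rule: n·r·B > C, so the trait is favored while C < n·r·B = 2·0.25·0.189 = 0.0945.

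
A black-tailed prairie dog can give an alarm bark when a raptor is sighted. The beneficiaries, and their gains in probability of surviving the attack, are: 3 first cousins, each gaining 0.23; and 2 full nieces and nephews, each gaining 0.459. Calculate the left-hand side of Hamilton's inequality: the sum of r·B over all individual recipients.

0.31575

r to a first cousin = 1/8 (first cousins share one grandparent pair — two paths of length 4: r = 2·(1/2)^4 = 1/8).
r to a full niece or nephew = 1/4 (full aunt/uncle↔niece/nephew: two paths of length 3 through the shared grandparent pair: r = 2·(1/2)^3 = 1/4).
Summing one r·B term per recipient: 3·0.125·0.23 + 2·0.25·0.459 = 0.31575.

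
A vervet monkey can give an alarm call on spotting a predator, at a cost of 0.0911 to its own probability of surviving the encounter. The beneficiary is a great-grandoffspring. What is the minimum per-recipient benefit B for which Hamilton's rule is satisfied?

0.7288

r to a great-grandoffspring = 1/8 (three parent–offspring links: r = (1/2)^3 = 1/8).
Hamilton's rule with n recipients of equal r: n·r·B > C, so B > C/(n·r) = 0.0911/(1·0.125) = 0.7288.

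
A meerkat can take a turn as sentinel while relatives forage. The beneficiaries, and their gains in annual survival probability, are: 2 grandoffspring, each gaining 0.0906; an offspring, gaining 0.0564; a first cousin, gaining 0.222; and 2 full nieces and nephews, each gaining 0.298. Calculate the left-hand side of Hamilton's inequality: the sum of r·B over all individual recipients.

0.25025

r to a grandoffspring = 1/4 (two parent–offspring links: r = (1/2)^2 = 1/4).
r to an offspring = 1/2 (one parent–offspring link: r = (1/2)^1 = 1/2).
r to a first cousin = 0.125 (first cousins share one grandparent pair — two paths of length 4: r = 2·(1/2)^4 = 1/8).
r to a full niece or nephew = 0.25 (full aunt/uncle↔niece/nephew: two paths of length 3 through the shared grandparent pair: r = 2·(1/2)^3 = 1/4).
Summing one r·B term per recipient: 2·0.25·0.0906 + 1·0.5·0.0564 + 1·0.125·0.222 + 2·0.25·0.298 = 0.25025.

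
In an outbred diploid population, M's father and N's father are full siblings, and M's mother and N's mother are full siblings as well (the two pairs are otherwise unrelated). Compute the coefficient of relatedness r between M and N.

Relatedness sums over independent paths through distinct common ancestors.
M and N are related in two ways: first cousins through their fathers (r = 1/8) and first cousins through their mothers (r = 1/8) — i.e. double first cousins.
r = 1/8 + 1/8 = 0.25.

0.25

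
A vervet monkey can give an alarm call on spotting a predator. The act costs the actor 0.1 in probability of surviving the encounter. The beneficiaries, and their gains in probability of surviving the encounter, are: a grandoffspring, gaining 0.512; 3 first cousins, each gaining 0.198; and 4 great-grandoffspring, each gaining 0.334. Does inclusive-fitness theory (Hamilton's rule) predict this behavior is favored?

Yes

Hamilton's rule: the trait is favored when the sum of r·B over every recipient exceeds the actor's cost C.
r to a grandoffspring = 0.25 (two parent–offspring links: r = (1/2)^2 = 1/4).
r to a first cousin = 1/8 (first cousins share one grandparent pair — two paths of length 4: r = 2·(1/2)^4 = 1/8).
r to a great-grandoffspring = 1/8 (three parent–offspring links: r = (1/2)^3 = 1/8).
Summing one r·B term per recipient: 1·0.25·0.512 + 3·0.125·0.198 + 4·0.125·0.334 = 0.36925.
0.36925 > 0.1: the indirect benefit exceeds the cost.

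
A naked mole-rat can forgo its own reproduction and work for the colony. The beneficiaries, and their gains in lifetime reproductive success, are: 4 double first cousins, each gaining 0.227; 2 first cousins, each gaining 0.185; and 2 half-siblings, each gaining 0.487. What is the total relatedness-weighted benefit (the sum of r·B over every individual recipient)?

0.51675

r to a double first cousin = 1/4 (double first cousins share both grandparent pairs — four paths of length 4: r = 4·(1/2)^4 = 1/4).
r to a first cousin = 1/8 (first cousins share one grandparent pair — two paths of length 4: r = 2·(1/2)^4 = 1/8).
r to a half-sibling = 1/4 (half-sibs share one parent — one path of length 2: r = (1/2)^2 = 1/4).
Summing one r·B term per recipient: 4·0.25·0.227 + 2·0.125·0.185 + 2·0.25·0.487 = 0.51675.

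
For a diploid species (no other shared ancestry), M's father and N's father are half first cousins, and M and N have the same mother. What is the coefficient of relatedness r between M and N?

0.265625

Independent pedigree routes through distinct common ancestors add.
M and N are related in two ways: half second cousins through their fathers (r = 1/64) and half-sibs through their shared mother (r = 1/4).
r = 1/64 + 1/4 = 0.265625.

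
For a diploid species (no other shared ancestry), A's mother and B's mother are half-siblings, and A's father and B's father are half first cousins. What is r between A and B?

Wright's path rule: contributions from independent ancestry routes add.
A and B are related in two ways: half first cousins through their mothers (r = 1/16) and half second cousins through their fathers (r = 1/64).
r = 1/16 + 1/64 = 5/64 = 0.078125.

0.078125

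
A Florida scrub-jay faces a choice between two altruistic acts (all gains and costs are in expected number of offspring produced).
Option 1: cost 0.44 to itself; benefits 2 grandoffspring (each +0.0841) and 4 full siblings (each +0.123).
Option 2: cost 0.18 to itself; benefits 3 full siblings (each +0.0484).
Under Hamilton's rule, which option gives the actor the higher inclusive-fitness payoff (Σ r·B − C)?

Option 2

Option 1: r to a grandoffspring = 0.25.
Option 1: r to a full sibling = 0.5.
Option 1: Σ r·B − C = (2·0.25·0.0841 + 4·0.5·0.123) − 0.44 = -0.15195.
Option 2: r to a full sibling = 0.5.
Option 2: Σ r·B − C = (3·0.5·0.0484) − 0.18 = -0.1074.
Option 2 has the higher net inclusive-fitness payoff.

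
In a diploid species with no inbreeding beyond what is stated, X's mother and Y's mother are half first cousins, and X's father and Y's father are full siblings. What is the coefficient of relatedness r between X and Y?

0.140625

Relatedness sums over independent paths through distinct common ancestors.
X and Y are related in two ways: half second cousins through their mothers (r = 1/64) and first cousins through their fathers (r = 1/8).
r = 1/64 + 1/8 = 9/64 = 0.140625.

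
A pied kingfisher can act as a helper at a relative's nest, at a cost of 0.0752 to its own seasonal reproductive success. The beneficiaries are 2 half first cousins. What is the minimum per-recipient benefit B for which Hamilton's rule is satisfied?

0.6016

r to a half first cousin = 0.0625 (half first cousins share one grandparent — one path of length 4: r = (1/2)^4 = 1/16).
Hamilton's rule with n recipients of equal r: n·r·B > C, so B > C/(n·r) = 0.0752/(2·0.0625) = 0.6016.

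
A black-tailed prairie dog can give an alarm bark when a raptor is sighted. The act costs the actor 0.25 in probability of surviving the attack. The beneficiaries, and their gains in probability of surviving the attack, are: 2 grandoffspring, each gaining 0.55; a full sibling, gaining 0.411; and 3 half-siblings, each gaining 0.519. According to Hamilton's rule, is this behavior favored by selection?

Hamilton's rule: the trait is favored when the sum of r·B over every recipient exceeds the actor's cost C.
r to a grandoffspring = 0.25 (two parent–offspring links: r = (1/2)^2 = 1/4).
r to a full sibling = 1/2 (full sibs share both parents — two paths of length 2: r = 2·(1/2)^2 = 1/2).
r to a half-sibling = 0.25 (half-sibs share one parent — one path of length 2: r = (1/2)^2 = 1/4).
Summing one r·B term per recipient: 2·0.25·0.55 + 1·0.5·0.411 + 3·0.25·0.519 = 0.86975.
0.86975 > 0.25: the indirect benefit exceeds the cost.

Yes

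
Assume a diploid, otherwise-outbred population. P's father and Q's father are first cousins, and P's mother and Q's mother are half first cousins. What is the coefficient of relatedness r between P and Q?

Relatedness sums over independent paths through distinct common ancestors.
P and Q are related in two ways: second cousins through their fathers (r = 1/32) and half second cousins through their mothers (r = 1/64).
r = 1/32 + 1/64 = 0.046875.

0.046875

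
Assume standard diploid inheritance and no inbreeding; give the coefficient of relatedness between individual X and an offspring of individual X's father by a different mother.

Each parent–offspring link contributes a factor of 1/2, and independent paths through distinct common ancestors add.
Half-sibs share one parent — one path of length 2: r = (1/2)^2 = 1/4.

0.25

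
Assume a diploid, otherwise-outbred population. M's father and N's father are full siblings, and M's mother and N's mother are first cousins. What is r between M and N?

Independent pedigree routes through distinct common ancestors add.
M and N are related in two ways: first cousins through their fathers (r = 1/8) and second cousins through their mothers (r = 1/32).
r = 1/8 + 1/32 = 0.15625.

0.15625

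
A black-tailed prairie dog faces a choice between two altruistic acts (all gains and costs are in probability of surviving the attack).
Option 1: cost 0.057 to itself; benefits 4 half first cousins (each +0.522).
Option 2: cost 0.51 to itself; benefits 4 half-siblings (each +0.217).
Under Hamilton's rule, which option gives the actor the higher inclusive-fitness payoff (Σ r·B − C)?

Option 1: r to a half first cousin = 0.0625.
Option 1: Σ r·B − C = (4·0.0625·0.522) − 0.057 = 0.0735.
Option 2: r to a half-sibling = 0.25.
Option 2: Σ r·B − C = (4·0.25·0.217) − 0.51 = -0.293.
Option 1 has the higher net inclusive-fitness payoff.

Option 1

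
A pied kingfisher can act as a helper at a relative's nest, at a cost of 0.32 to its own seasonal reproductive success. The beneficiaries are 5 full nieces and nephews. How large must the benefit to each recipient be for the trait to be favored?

0.256

r to a full niece or nephew = 1/4 (full aunt/uncle↔niece/nephew: two paths of length 3 through the shared grandparent pair: r = 2·(1/2)^3 = 1/4).
Hamilton's rule with n recipients of equal r: n·r·B > C, so B > C/(n·r) = 0.32/(5·0.25) = 0.256.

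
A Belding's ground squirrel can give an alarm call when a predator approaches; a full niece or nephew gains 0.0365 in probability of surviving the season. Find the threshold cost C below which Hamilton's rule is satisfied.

0.009125

r to a full niece or nephew = 0.25 (full aunt/uncle↔niece/nephew: two paths of length 3 through the shared grandparent pair: r = 2·(1/2)^3 = 1/4).
Hamilton's rule: n·r·B > C, so the trait is favored while C < n·r·B = 1·0.25·0.0365 = 0.009125.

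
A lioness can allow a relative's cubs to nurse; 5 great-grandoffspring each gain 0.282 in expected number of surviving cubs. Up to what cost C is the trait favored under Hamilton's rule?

r to a great-grandoffspring = 1/8 (three parent–offspring links: r = (1/2)^3 = 1/8).
Hamilton's rule: n·r·B > C, so the trait is favored while C < n·r·B = 5·0.125·0.282 = 0.17625.

0.17625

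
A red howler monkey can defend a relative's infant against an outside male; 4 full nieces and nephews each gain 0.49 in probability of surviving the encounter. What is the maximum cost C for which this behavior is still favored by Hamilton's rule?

0.49

r to a full niece or nephew = 0.25 (full aunt/uncle↔niece/nephew: two paths of length 3 through the shared grandparent pair: r = 2·(1/2)^3 = 1/4).
Hamilton's rule: n·r·B > C, so the trait is favored while C < n·r·B = 4·0.25·0.49 = 0.49.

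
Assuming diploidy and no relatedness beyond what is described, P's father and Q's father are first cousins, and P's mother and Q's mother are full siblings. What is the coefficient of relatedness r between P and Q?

0.15625

Relatedness sums over independent paths through distinct common ancestors.
P and Q are related in two ways: second cousins through their fathers (r = 1/32) and first cousins through their mothers (r = 1/8).
r = 1/32 + 1/8 = 0.15625.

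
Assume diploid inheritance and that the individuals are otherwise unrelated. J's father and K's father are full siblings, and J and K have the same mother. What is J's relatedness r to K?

Wright's path rule: contributions from independent ancestry routes add.
J and K are related in two ways: first cousins through their fathers (r = 1/8) and half-sibs through their shared mother (r = 1/4).
r = 1/8 + 1/4 = 0.375.

0.375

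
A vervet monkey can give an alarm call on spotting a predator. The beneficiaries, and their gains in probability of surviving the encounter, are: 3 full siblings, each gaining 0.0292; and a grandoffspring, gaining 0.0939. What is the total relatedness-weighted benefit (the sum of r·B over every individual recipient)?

r to a full sibling = 0.5 (full sibs share both parents — two paths of length 2: r = 2·(1/2)^2 = 1/2).
r to a grandoffspring = 0.25 (two parent–offspring links: r = (1/2)^2 = 1/4).
Summing one r·B term per recipient: 3·0.5·0.0292 + 1·0.25·0.0939 = 0.067275.

0.067275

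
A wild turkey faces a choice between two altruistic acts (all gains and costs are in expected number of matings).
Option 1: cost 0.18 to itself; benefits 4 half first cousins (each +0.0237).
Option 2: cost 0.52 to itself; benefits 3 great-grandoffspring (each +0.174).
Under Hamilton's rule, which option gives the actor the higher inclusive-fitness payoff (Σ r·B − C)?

Option 1

Option 1: r to a half first cousin = 0.0625.
Option 1: Σ r·B − C = (4·0.0625·0.0237) − 0.18 = -0.174075.
Option 2: r to a great-grandoffspring = 0.125.
Option 2: Σ r·B − C = (3·0.125·0.174) − 0.52 = -0.45475.
Option 1 has the higher net inclusive-fitness payoff.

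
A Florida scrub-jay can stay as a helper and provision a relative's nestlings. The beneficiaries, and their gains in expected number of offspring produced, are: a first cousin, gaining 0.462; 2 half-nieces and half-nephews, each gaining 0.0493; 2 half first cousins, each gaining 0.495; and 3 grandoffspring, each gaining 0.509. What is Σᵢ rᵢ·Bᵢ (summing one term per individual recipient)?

0.5137

r to a first cousin = 1/8 (first cousins share one grandparent pair — two paths of length 4: r = 2·(1/2)^4 = 1/8).
r to a half-niece or half-nephew = 0.125 (half-aunt/uncle↔niece/nephew: one path of length 3: r = (1/2)^3 = 1/8).
r to a half first cousin = 1/16 (half first cousins share one grandparent — one path of length 4: r = (1/2)^4 = 1/16).
r to a grandoffspring = 1/4 (two parent–offspring links: r = (1/2)^2 = 1/4).
Summing one r·B term per recipient: 1·0.125·0.462 + 2·0.125·0.0493 + 2·0.0625·0.495 + 3·0.25·0.509 = 0.5137.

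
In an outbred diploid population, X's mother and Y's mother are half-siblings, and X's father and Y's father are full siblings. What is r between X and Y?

0.1875

Wright's path rule: contributions from independent ancestry routes add.
X and Y are related in two ways: half first cousins through their mothers (r = 1/16) and first cousins through their fathers (r = 1/8).
r = 1/16 + 1/8 = 3/16 = 0.1875.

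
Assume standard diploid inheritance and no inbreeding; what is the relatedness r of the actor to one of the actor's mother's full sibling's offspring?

Each parent–offspring link contributes a factor of 1/2, and independent paths through distinct common ancestors add.
First cousins share one grandparent pair — two paths of length 4: r = 2·(1/2)^4 = 1/8.

0.125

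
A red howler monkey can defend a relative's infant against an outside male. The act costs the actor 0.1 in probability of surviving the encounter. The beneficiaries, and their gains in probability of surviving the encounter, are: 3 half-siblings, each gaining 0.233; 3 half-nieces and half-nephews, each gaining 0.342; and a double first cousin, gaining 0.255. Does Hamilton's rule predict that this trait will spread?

Yes

Hamilton's rule: the trait is favored when the sum of r·B over every recipient exceeds the actor's cost C.
r to a half-sibling = 1/4 (half-sibs share one parent — one path of length 2: r = (1/2)^2 = 1/4).
r to a half-niece or half-nephew = 0.125 (half-aunt/uncle↔niece/nephew: one path of length 3: r = (1/2)^3 = 1/8).
r to a double first cousin = 0.25 (double first cousins share both grandparent pairs — four paths of length 4: r = 4·(1/2)^4 = 1/4).
Summing one r·B term per recipient: 3·0.25·0.233 + 3·0.125·0.342 + 1·0.25·0.255 = 0.36675.
0.36675 > 0.1: the indirect benefit exceeds the cost.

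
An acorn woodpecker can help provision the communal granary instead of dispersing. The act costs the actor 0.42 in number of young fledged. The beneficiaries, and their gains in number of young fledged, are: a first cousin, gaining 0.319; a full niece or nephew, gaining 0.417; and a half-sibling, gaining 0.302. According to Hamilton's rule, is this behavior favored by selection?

No

Hamilton's rule: the trait is favored when the sum of r·B over every recipient exceeds the actor's cost C.
r to a first cousin = 0.125 (first cousins share one grandparent pair — two paths of length 4: r = 2·(1/2)^4 = 1/8).
r to a full niece or nephew = 0.25 (full aunt/uncle↔niece/nephew: two paths of length 3 through the shared grandparent pair: r = 2·(1/2)^3 = 1/4).
r to a half-sibling = 0.25 (half-sibs share one parent — one path of length 2: r = (1/2)^2 = 1/4).
Summing one r·B term per recipient: 1·0.125·0.319 + 1·0.25·0.417 + 1·0.25·0.302 = 0.219625.
0.219625 < 0.42: the indirect benefit is less than the cost.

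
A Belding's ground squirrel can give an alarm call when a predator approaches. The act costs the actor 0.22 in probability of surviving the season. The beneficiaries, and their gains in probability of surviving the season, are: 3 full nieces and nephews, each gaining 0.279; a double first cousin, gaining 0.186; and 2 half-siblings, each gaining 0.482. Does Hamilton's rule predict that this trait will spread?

Yes

Hamilton's rule: the trait is favored when the sum of r·B over every recipient exceeds the actor's cost C.
r to a full niece or nephew = 1/4 (full aunt/uncle↔niece/nephew: two paths of length 3 through the shared grandparent pair: r = 2·(1/2)^3 = 1/4).
r to a double first cousin = 0.25 (double first cousins share both grandparent pairs — four paths of length 4: r = 4·(1/2)^4 = 1/4).
r to a half-sibling = 1/4 (half-sibs share one parent — one path of length 2: r = (1/2)^2 = 1/4).
Summing one r·B term per recipient: 3·0.25·0.279 + 1·0.25·0.186 + 2·0.25·0.482 = 0.49675.
0.49675 > 0.22: the indirect benefit exceeds the cost.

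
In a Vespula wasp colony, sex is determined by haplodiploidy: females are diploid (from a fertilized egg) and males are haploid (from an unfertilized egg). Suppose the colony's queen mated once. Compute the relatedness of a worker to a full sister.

Haplodiploid full sisters inherit their father's entire haploid genome identically (contributing 1/2) and on average half of their mother's contribution (1/2 · 1/2 = 1/4); r = 1/2 + 1/4 = 3/4.

0.75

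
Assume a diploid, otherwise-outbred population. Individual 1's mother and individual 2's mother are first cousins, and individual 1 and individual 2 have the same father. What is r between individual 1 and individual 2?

Relatedness sums over independent paths through distinct common ancestors.
Individual 1 and individual 2 are related in two ways: second cousins through their mothers (r = 1/32) and half-sibs through their shared father (r = 1/4).
r = 1/32 + 1/4 = 0.28125.

0.28125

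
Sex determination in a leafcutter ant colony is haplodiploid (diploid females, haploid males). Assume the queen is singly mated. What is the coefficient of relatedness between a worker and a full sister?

0.75

Haplodiploid full sisters inherit their father's entire haploid genome identically (contributing 1/2) and on average half of their mother's contribution (1/2 · 1/2 = 1/4); r = 1/2 + 1/4 = 3/4.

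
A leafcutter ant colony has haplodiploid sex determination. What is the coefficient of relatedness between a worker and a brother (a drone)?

0.25

Her haploid brother carries none of their father's genes and a random half of their mother's genome; that half matches the maternal half of her own genome with probability 1/2: r = 1/2 · 1/2 = 1/4.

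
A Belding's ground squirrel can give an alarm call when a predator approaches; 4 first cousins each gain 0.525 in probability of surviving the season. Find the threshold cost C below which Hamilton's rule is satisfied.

0.2625

r to a first cousin = 1/8 (first cousins share one grandparent pair — two paths of length 4: r = 2·(1/2)^4 = 1/8).
Hamilton's rule: n·r·B > C, so the trait is favored while C < n·r·B = 4·0.125·0.525 = 0.2625.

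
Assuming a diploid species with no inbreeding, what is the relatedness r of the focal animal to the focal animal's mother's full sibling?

0.25

Each parent–offspring link contributes a factor of 1/2, and independent paths through distinct common ancestors add.
Full aunt/uncle↔niece/nephew: two paths of length 3 through the shared grandparent pair: r = 2·(1/2)^3 = 1/4.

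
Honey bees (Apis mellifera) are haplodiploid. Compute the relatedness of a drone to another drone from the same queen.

0.5

Haploid brothers each carry a random half of the queen's diploid genome, so on average they share half: r = 1/2.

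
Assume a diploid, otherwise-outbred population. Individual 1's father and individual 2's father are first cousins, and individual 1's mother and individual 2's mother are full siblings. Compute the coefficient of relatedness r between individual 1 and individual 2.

0.15625

Independent pedigree routes through distinct common ancestors add.
Individual 1 and individual 2 are related in two ways: second cousins through their fathers (r = 1/32) and first cousins through their mothers (r = 1/8).
r = 1/32 + 1/8 = 0.15625.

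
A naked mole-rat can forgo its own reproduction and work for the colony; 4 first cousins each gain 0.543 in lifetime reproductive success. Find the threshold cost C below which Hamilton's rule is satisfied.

0.2715

r to a first cousin = 0.125 (first cousins share one grandparent pair — two paths of length 4: r = 2·(1/2)^4 = 1/8).
Hamilton's rule: n·r·B > C, so the trait is favored while C < n·r·B = 4·0.125·0.543 = 0.2715.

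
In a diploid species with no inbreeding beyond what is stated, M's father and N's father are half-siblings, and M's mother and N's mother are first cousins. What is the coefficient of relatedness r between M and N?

0.09375

Independent pedigree routes through distinct common ancestors add.
M and N are related in two ways: half first cousins through their fathers (r = 1/16) and second cousins through their mothers (r = 1/32).
r = 1/16 + 1/32 = 3/32 = 0.09375.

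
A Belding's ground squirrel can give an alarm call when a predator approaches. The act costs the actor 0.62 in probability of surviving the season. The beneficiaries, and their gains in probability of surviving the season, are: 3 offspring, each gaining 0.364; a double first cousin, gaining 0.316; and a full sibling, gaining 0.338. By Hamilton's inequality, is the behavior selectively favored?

Yes

Hamilton's rule: the trait is favored when the sum of r·B over every recipient exceeds the actor's cost C.
r to an offspring = 0.5 (one parent–offspring link: r = (1/2)^1 = 1/2).
r to a double first cousin = 1/4 (double first cousins share both grandparent pairs — four paths of length 4: r = 4·(1/2)^4 = 1/4).
r to a full sibling = 1/2 (full sibs share both parents — two paths of length 2: r = 2·(1/2)^2 = 1/2).
Summing one r·B term per recipient: 3·0.5·0.364 + 1·0.25·0.316 + 1·0.5·0.338 = 0.794.
0.794 > 0.62: the indirect benefit exceeds the cost.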